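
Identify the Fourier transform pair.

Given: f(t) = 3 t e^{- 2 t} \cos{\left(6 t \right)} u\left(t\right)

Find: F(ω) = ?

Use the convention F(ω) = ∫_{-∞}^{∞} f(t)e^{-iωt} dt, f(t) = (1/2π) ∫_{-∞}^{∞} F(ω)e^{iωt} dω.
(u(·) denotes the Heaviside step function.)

F(ω) = \frac{3 \left(\left(i \omega + 2\right)^{2} - 36\right)}{\left(\left(i \omega + 2\right)^{2} + 36\right)^{2}}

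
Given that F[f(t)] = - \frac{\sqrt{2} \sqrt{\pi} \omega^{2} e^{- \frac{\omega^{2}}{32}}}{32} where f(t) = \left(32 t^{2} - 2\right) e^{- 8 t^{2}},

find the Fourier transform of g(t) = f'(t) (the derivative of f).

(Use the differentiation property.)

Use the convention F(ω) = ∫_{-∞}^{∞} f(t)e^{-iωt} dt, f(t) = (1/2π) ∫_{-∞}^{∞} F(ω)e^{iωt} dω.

F[g](ω) = - \frac{\sqrt{2} i \sqrt{\pi} \omega^{3} e^{- \frac{\omega^{2}}{32}}}{32}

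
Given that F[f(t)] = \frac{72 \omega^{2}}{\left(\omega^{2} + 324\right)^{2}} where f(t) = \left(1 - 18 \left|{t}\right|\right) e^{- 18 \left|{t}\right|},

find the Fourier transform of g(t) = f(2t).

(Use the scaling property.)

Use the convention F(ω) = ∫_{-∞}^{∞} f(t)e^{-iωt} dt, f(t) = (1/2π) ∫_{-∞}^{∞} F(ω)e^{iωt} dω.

F[g](ω) = \frac{144 \omega^{2}}{\left(\omega^{2} + 1296\right)^{2}}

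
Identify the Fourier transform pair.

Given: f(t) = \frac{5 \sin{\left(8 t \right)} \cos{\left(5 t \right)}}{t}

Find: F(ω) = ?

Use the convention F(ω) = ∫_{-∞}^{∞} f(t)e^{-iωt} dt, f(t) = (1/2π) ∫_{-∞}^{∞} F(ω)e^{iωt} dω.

F(ω) = \begin{cases} 5 \pi & \text{for}\: \omega > -3 \wedge \omega < 3 \\\frac{5 \pi}{2} & \text{for}\: \omega > -13 \wedge \omega < 13 \\0 & \text{otherwise} \end{cases}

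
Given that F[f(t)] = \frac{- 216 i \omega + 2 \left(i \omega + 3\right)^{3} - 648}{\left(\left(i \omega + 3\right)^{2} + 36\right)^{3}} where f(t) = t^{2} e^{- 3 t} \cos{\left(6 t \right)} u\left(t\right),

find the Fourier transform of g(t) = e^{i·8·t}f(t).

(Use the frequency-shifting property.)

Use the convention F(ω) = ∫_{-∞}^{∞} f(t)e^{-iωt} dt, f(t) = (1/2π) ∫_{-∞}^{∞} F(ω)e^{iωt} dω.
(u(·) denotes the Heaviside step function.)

F[g](ω) = \frac{2 \left(108 i \left(8 - \omega\right) + \left(i \left(\omega - 8\right) + 3\right)^{3} - 324\right)}{\left(\left(i \left(\omega - 8\right) + 3\right)^{2} + 36\right)^{3}}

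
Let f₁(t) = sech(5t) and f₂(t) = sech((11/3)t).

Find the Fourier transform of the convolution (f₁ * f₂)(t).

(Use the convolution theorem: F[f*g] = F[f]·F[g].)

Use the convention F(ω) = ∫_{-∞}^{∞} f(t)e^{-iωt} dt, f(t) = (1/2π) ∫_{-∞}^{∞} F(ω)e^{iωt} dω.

F[f₁*f₂](ω) = \frac{3 \pi^{2}}{55 \cosh{\left(\frac{\pi \omega}{10} \right)} \cosh{\left(\frac{3 \pi \omega}{22} \right)}}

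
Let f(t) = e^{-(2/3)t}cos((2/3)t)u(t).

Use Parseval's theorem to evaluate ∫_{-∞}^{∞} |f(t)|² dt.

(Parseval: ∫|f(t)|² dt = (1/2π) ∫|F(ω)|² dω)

∫|f(t)|² dt = \frac{9}{16}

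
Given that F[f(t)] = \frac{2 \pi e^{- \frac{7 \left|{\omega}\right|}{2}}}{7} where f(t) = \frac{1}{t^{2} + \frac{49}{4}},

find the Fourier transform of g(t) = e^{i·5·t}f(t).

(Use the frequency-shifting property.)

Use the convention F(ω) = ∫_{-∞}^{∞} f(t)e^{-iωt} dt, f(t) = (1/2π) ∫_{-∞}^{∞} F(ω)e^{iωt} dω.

F[g](ω) = \frac{2 \pi e^{- \frac{7 \left|{\omega - 5}\right|}{2}}}{7}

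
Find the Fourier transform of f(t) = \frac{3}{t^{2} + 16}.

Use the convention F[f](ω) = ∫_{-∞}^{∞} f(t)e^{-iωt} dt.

F(ω) = \frac{3 \pi e^{- 4 \left|{\omega}\right|}}{4}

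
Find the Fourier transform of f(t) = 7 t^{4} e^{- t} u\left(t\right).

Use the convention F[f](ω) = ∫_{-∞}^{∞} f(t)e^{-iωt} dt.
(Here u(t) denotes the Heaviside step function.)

F(ω) = \frac{168}{\left(i \omega + 1\right)^{5}}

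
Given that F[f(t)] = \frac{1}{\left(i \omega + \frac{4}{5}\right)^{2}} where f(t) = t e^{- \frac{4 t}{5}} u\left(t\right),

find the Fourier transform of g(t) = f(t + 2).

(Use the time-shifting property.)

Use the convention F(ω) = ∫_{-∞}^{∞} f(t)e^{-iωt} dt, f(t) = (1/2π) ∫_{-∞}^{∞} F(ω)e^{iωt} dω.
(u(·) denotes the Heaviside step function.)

F[g](ω) = \frac{25 e^{2 i \omega}}{\left(5 i \omega + 4\right)^{2}}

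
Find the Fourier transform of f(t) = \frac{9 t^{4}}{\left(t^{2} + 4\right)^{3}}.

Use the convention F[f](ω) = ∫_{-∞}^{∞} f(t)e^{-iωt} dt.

F(ω) = \frac{9 \pi \left(4 \omega^{2} - 10 \left|{\omega}\right| + 3\right) e^{- 2 \left|{\omega}\right|}}{16}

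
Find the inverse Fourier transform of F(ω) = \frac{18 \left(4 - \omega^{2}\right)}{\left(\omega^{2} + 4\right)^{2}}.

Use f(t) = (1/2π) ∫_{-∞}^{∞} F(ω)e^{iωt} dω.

f(t) = 9 e^{- 2 \left|{t}\right|} \left|{t}\right|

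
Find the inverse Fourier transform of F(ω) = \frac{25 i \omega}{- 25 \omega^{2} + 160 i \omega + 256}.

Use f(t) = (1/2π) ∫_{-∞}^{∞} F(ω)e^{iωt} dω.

f(t) = \left(1 - \frac{16 t}{5}\right) e^{- \frac{16 t}{5}} u\left(t\right)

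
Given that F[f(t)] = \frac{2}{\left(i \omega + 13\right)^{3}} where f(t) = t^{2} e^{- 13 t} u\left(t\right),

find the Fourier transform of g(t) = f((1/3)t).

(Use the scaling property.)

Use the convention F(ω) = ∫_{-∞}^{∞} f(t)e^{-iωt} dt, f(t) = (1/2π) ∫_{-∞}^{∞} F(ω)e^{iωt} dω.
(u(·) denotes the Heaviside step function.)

F[g](ω) = \frac{6}{\left(3 i \omega + 13\right)^{3}}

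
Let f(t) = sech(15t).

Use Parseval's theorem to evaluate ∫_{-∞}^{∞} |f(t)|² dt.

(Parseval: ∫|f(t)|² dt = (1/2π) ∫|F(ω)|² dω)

∫|f(t)|² dt = \frac{2}{15}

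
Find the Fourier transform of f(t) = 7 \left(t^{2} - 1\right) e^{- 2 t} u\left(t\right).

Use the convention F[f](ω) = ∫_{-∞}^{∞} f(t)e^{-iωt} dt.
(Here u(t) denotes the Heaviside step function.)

F(ω) = \frac{7 \left(2 i \omega - \left(i \omega + 2\right)^{3} + 4\right)}{\left(i \omega + 2\right)^{4}}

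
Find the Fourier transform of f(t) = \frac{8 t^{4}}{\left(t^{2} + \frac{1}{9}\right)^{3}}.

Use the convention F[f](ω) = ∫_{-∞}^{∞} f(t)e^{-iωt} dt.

F(ω) = \frac{\pi \left(\omega^{2} - 15 \left|{\omega}\right| + 27\right) e^{- \frac{\left|{\omega}\right|}{3}}}{3}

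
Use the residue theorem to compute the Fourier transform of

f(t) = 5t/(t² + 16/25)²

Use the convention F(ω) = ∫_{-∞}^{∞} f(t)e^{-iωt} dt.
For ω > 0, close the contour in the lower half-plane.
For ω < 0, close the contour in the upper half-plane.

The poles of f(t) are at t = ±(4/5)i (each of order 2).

Let g(z) = f(z)e^{-iωz}; for large |z| the factor e^{-iωz} decays in the lower half-plane when ω > 0 and in the upper half-plane when ω < 0.

Case ω > 0 (lower half-plane, clockwise contour ⇒ F(ω) = -2πi·ΣRes):
  Res_{z = - \frac{4 i}{5}} g(z) = \frac{25 \omega e^{- \frac{4 \omega}{5}}}{16} (pole of order 2)
  F(ω) = -2πi·ΣRes = - \frac{25 i \pi \omega e^{- \frac{4 \omega}{5}}}{8}

Case ω < 0 (upper half-plane, counterclockwise contour ⇒ F(ω) = +2πi·ΣRes):
  Res_{z = \frac{4 i}{5}} g(z) = - \frac{25 \omega e^{\frac{4 \omega}{5}}}{16} (pole of order 2)
  F(ω) = 2πi·ΣRes = - \frac{25 i \pi \omega e^{\frac{4 \omega}{5}}}{8}

Both cases combine into a single formula in |ω|:

F(ω) = - \frac{25 i \pi \omega e^{- \frac{4 \left|{\omega}\right|}{5}}}{8}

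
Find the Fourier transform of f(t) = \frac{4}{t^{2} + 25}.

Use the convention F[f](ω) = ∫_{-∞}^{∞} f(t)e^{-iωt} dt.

F(ω) = \frac{4 \pi e^{- 5 \left|{\omega}\right|}}{5}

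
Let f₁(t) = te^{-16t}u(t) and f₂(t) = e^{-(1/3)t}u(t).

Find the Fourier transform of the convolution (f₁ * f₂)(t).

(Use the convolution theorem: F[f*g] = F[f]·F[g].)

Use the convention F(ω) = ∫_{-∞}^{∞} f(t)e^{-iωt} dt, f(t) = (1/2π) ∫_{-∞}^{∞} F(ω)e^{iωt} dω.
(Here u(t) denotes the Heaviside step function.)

F[f₁*f₂](ω) = \frac{3}{\left(i \omega + 16\right)^{2} \left(3 i \omega + 1\right)}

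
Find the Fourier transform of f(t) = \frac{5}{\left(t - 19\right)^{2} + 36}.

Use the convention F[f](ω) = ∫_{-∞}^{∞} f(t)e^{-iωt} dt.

F(ω) = \frac{5 \pi e^{- 19 i \omega - 6 \left|{\omega}\right|}}{6}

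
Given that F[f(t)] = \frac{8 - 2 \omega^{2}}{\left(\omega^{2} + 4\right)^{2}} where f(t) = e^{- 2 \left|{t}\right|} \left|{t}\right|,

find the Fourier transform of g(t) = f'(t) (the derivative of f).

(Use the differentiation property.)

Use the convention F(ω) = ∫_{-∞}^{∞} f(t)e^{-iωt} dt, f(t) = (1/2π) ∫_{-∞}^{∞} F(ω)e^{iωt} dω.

F[g](ω) = - \frac{2 i \omega \left(\omega^{2} - 4\right)}{\left(\omega^{2} + 4\right)^{2}}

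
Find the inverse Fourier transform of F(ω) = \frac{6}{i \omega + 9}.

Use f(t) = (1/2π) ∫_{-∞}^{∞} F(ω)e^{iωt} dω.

f(t) = 6 e^{- 9 t} u\left(t\right)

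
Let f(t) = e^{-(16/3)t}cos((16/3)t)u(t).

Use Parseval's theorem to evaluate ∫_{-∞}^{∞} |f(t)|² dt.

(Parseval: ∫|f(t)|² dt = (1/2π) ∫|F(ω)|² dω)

∫|f(t)|² dt = \frac{9}{128}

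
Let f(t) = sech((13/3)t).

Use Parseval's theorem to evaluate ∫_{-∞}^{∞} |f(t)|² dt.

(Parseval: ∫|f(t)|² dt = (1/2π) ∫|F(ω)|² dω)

∫|f(t)|² dt = \frac{6}{13}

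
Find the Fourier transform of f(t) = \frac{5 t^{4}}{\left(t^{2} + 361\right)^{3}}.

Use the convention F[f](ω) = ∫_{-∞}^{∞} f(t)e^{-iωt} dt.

F(ω) = \frac{5 \pi \left(361 \omega^{2} - 95 \left|{\omega}\right| + 3\right) e^{- 19 \left|{\omega}\right|}}{152}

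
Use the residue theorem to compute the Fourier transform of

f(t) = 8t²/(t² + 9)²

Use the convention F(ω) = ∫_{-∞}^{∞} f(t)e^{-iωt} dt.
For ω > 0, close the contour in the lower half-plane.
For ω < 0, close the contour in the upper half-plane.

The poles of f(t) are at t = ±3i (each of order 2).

Let g(z) = f(z)e^{-iωz}; for large |z| the factor e^{-iωz} decays in the lower half-plane when ω > 0 and in the upper half-plane when ω < 0.

Case ω > 0 (lower half-plane, clockwise contour ⇒ F(ω) = -2πi·ΣRes):
  Res_{z = - 3 i} g(z) = i \left(\frac{2}{3} - 2 \omega\right) e^{- 3 \omega} (pole of order 2)
  F(ω) = -2πi·ΣRes = \frac{4 \pi \left(1 - 3 \omega\right) e^{- 3 \omega}}{3}

Case ω < 0 (upper half-plane, counterclockwise contour ⇒ F(ω) = +2πi·ΣRes):
  Res_{z = 3 i} g(z) = i \left(- 2 \omega - \frac{2}{3}\right) e^{3 \omega} (pole of order 2)
  F(ω) = 2πi·ΣRes = \frac{4 \pi \left(3 \omega + 1\right) e^{3 \omega}}{3}

Both cases combine into a single formula in |ω|:

F(ω) = \frac{4 \pi \left(1 - 3 \left|{\omega}\right|\right) e^{- 3 \left|{\omega}\right|}}{3}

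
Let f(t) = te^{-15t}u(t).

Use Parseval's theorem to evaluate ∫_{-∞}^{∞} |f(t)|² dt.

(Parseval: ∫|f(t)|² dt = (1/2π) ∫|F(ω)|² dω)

∫|f(t)|² dt = \frac{1}{13500}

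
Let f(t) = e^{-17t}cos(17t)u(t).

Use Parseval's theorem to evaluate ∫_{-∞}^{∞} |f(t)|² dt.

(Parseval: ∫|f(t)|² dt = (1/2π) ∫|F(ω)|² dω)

∫|f(t)|² dt = \frac{3}{136}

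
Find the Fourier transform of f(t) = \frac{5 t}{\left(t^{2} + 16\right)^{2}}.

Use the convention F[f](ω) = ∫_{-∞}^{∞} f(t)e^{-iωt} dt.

F(ω) = - \frac{5 i \pi \omega e^{- 4 \left|{\omega}\right|}}{8}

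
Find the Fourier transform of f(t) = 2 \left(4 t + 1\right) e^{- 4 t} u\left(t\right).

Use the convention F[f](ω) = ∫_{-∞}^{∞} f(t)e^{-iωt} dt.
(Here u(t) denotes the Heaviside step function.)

F(ω) = \frac{2 \left(- i \omega - 8\right)}{\omega^{2} - 8 i \omega - 16}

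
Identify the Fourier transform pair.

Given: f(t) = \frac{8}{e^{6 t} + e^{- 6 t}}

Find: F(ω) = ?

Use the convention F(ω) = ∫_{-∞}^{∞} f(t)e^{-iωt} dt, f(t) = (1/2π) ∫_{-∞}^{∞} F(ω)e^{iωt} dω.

F(ω) = \frac{2 \pi}{3 \cosh{\left(\frac{\pi \omega}{12} \right)}}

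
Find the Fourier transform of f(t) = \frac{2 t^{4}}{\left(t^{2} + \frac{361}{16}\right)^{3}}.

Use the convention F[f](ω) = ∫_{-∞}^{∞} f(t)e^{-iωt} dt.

F(ω) = \frac{\pi \left(361 \omega^{2} - 380 \left|{\omega}\right| + 48\right) e^{- \frac{19 \left|{\omega}\right|}{4}}}{304}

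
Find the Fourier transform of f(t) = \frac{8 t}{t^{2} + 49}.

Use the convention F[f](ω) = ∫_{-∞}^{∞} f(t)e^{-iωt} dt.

F(ω) = - 8 i \pi e^{- 7 \left|{\omega}\right|} \operatorname{sign}{\left(\omega \right)}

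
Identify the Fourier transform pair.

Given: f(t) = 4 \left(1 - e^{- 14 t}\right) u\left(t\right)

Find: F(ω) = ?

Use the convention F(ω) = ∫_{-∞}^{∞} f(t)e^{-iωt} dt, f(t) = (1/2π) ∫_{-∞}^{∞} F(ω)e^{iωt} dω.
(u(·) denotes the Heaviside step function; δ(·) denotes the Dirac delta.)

F(ω) = 4 \pi \delta\left(\omega\right) - \frac{56 i}{\omega \left(i \omega + 14\right)}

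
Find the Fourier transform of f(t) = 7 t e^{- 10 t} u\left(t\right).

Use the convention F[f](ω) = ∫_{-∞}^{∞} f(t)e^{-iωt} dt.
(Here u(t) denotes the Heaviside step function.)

F(ω) = \frac{7}{\left(i \omega + 10\right)^{2}}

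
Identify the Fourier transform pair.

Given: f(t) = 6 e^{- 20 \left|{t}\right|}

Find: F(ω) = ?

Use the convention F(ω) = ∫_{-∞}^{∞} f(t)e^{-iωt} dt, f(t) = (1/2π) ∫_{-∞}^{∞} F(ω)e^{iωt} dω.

F(ω) = \frac{240}{\omega^{2} + 400}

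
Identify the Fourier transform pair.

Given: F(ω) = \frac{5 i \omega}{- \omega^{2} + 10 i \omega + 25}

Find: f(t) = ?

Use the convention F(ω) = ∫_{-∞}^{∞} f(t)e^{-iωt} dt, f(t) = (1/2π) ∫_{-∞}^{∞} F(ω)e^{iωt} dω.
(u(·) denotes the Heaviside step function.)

f(t) = 5 \left(1 - 5 t\right) e^{- 5 t} u\left(t\right)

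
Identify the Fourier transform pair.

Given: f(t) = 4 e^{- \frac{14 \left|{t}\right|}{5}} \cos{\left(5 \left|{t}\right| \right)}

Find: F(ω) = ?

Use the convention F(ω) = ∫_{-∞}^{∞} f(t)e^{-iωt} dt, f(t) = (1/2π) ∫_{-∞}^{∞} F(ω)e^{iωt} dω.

F(ω) = \frac{560 \left(25 \omega^{2} + 821\right)}{625 \omega^{4} - 21450 \omega^{2} + 674041}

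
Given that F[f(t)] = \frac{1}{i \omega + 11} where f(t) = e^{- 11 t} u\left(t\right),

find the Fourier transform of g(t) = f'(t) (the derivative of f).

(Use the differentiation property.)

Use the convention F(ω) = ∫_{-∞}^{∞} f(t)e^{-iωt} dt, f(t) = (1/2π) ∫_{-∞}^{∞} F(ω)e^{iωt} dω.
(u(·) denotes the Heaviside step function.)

F[g](ω) = \frac{\omega}{\omega - 11 i}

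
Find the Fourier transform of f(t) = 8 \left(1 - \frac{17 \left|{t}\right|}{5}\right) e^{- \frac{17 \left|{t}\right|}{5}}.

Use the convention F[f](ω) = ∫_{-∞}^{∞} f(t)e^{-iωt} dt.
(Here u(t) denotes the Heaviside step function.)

F(ω) = \frac{68000 \omega^{2}}{\left(25 \omega^{2} + 289\right)^{2}}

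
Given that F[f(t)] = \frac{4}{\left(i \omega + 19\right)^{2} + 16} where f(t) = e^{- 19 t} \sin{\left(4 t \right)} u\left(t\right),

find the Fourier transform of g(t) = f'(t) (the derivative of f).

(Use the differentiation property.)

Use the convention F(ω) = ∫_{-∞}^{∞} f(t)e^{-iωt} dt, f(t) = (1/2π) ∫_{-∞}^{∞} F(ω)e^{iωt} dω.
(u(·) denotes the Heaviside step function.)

F[g](ω) = \frac{4 i \omega}{\left(i \omega + 19\right)^{2} + 16}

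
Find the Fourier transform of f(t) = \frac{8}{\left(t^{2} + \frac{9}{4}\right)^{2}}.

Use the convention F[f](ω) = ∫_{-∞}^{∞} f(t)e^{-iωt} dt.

F(ω) = \frac{16 \pi \left(3 \left|{\omega}\right| + 2\right) e^{- \frac{3 \left|{\omega}\right|}{2}}}{27}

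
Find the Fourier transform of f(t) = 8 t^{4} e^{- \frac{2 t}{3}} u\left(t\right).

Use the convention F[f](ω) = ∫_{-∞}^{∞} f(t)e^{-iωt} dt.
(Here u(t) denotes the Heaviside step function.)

F(ω) = \frac{46656}{\left(3 i \omega + 2\right)^{5}}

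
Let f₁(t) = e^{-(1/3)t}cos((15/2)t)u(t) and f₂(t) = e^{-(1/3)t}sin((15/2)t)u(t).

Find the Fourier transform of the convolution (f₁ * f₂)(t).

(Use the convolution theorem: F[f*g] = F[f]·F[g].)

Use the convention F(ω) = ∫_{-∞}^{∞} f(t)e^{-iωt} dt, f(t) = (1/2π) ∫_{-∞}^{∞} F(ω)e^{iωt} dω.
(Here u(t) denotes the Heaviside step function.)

F[f₁*f₂](ω) = \frac{3240 \left(3 i \omega + 1\right)}{\left(4 \left(3 i \omega + 1\right)^{2} + 2025\right)^{2}}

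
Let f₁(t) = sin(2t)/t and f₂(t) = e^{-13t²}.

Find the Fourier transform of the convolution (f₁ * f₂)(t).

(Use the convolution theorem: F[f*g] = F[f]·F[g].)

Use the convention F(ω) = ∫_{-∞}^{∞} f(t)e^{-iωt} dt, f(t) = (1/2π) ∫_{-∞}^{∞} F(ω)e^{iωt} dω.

F[f₁*f₂](ω) = \begin{cases} \frac{\sqrt{13} \pi^{\frac{3}{2}} e^{- \frac{\omega^{2}}{52}}}{13} & \text{for}\: \omega > -2 \wedge \omega < 2 \\0 & \text{otherwise} \end{cases}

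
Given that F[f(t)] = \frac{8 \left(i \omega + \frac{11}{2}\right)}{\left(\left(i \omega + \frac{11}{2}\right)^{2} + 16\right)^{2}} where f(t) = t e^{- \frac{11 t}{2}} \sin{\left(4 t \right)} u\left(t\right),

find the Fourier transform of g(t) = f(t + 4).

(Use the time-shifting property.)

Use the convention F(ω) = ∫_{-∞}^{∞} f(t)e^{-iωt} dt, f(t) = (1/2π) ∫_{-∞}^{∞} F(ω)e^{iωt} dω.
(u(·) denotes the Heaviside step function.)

F[g](ω) = \frac{\left(128 i \omega + 704\right) e^{4 i \omega}}{\left(\left(2 i \omega + 11\right)^{2} + 64\right)^{2}}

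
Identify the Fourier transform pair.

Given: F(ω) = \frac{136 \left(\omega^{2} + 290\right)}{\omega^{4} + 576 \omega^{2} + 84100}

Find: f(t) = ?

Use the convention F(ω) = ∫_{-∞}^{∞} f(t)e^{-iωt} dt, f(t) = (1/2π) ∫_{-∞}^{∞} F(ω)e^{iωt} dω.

f(t) = 4 e^{- 17 \left|{t}\right|} \cos{\left(t \right)}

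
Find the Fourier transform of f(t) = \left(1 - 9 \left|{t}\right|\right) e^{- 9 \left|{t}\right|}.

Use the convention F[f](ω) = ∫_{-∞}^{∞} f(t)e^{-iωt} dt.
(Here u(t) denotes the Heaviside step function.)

F(ω) = \frac{36 \omega^{2}}{\left(\omega^{2} + 81\right)^{2}}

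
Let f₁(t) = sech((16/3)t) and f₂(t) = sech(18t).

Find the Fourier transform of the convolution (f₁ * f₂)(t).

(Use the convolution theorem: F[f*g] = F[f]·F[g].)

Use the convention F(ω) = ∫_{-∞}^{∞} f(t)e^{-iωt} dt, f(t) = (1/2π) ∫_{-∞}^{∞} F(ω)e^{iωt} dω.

F[f₁*f₂](ω) = \frac{\pi^{2}}{96 \cosh{\left(\frac{\pi \omega}{36} \right)} \cosh{\left(\frac{3 \pi \omega}{32} \right)}}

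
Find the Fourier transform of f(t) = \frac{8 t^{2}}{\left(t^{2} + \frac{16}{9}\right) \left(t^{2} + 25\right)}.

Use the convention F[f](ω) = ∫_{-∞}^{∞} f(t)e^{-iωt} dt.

F(ω) = \frac{360 \pi e^{- 5 \left|{\omega}\right|}}{209} - \frac{96 \pi e^{- \frac{4 \left|{\omega}\right|}{3}}}{209}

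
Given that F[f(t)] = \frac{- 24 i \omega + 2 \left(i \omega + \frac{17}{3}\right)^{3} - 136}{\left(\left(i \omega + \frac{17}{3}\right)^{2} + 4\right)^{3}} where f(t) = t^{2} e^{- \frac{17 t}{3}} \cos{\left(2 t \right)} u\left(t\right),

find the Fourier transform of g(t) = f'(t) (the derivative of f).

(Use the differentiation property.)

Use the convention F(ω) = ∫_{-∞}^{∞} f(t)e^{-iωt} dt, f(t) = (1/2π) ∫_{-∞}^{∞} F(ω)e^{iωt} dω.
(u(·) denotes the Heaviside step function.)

F[g](ω) = - \frac{54 i \omega \left(324 i \omega - \left(3 i \omega + 17\right)^{3} + 1836\right)}{\left(\left(3 i \omega + 17\right)^{2} + 36\right)^{3}}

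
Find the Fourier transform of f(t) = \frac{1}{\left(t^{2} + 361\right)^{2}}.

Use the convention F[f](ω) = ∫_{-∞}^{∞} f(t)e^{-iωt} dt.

F(ω) = \frac{\pi \left(19 \left|{\omega}\right| + 1\right) e^{- 19 \left|{\omega}\right|}}{13718}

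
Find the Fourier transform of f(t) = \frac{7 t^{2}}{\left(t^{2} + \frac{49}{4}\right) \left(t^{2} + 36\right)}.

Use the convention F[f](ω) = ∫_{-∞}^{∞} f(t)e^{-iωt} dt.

F(ω) = \frac{168 \pi e^{- 6 \left|{\omega}\right|}}{95} - \frac{98 \pi e^{- \frac{7 \left|{\omega}\right|}{2}}}{95}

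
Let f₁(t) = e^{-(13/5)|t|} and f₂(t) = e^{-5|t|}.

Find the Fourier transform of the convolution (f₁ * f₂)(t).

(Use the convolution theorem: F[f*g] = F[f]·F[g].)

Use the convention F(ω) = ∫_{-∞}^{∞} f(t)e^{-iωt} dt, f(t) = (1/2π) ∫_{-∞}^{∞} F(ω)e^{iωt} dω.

F[f₁*f₂](ω) = \frac{1300}{\left(\omega^{2} + 25\right) \left(25 \omega^{2} + 169\right)}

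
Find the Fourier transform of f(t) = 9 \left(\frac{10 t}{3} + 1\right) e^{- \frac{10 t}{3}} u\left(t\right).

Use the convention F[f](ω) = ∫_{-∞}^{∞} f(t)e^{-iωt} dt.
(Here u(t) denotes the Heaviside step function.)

F(ω) = \frac{27 \left(- 3 i \omega - 20\right)}{9 \omega^{2} - 60 i \omega - 100}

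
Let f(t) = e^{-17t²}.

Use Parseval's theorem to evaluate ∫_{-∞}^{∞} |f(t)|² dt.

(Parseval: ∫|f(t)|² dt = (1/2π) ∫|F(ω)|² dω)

∫|f(t)|² dt = \frac{\sqrt{34} \sqrt{\pi}}{34}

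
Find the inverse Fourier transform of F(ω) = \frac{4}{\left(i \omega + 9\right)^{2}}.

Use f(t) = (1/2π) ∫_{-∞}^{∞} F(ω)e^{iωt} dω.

f(t) = 4 t e^{- 9 t} u\left(t\right)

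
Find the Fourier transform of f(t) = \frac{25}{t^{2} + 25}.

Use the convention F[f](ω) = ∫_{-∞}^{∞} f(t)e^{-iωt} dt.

F(ω) = 5 \pi e^{- 5 \left|{\omega}\right|}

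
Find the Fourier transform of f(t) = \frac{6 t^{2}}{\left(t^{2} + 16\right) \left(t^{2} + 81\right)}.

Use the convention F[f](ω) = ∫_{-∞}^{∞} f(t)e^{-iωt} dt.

F(ω) = \frac{6 \pi \left(9 - 4 e^{5 \left|{\omega}\right|}\right) e^{- 9 \left|{\omega}\right|}}{65}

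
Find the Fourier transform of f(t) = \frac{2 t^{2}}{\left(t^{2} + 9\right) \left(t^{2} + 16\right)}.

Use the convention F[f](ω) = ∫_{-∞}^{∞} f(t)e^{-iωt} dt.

F(ω) = \frac{2 \pi \left(4 - 3 e^{\left|{\omega}\right|}\right) e^{- 4 \left|{\omega}\right|}}{7}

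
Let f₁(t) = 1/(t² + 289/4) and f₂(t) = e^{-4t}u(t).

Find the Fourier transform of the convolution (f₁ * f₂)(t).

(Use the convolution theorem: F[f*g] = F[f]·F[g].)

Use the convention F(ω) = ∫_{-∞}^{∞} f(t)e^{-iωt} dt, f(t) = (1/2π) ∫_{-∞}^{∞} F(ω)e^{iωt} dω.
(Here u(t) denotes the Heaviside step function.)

F[f₁*f₂](ω) = \frac{2 \pi e^{- \frac{17 \left|{\omega}\right|}{2}}}{17 \left(i \omega + 4\right)}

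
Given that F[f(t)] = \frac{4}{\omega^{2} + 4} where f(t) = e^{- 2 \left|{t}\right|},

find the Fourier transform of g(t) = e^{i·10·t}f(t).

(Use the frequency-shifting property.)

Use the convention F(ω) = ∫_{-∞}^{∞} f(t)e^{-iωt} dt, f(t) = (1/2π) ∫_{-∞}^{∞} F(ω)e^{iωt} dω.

F[g](ω) = \frac{4}{\left(\omega - 10\right)^{2} + 4}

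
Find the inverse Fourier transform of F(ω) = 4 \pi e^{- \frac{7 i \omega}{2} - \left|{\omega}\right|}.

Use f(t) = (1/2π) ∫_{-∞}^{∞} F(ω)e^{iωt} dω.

f(t) = \frac{4}{\left(t - \frac{7}{2}\right)^{2} + 1}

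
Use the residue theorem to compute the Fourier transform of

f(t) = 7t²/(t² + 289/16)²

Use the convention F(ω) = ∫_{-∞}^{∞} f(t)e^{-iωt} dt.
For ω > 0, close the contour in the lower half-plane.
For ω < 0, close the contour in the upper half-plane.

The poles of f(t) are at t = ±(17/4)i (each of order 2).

Let g(z) = f(z)e^{-iωz}; for large |z| the factor e^{-iωz} decays in the lower half-plane when ω > 0 and in the upper half-plane when ω < 0.

Case ω > 0 (lower half-plane, clockwise contour ⇒ F(ω) = -2πi·ΣRes):
  Res_{z = - \frac{17 i}{4}} g(z) = \frac{7 i \left(4 - 17 \omega\right) e^{- \frac{17 \omega}{4}}}{68} (pole of order 2)
  F(ω) = -2πi·ΣRes = \frac{7 \pi \left(4 - 17 \omega\right) e^{- \frac{17 \omega}{4}}}{34}

Case ω < 0 (upper half-plane, counterclockwise contour ⇒ F(ω) = +2πi·ΣRes):
  Res_{z = \frac{17 i}{4}} g(z) = \frac{7 i \left(- 17 \omega - 4\right) e^{\frac{17 \omega}{4}}}{68} (pole of order 2)
  F(ω) = 2πi·ΣRes = \frac{7 \pi \left(17 \omega + 4\right) e^{\frac{17 \omega}{4}}}{34}

Both cases combine into a single formula in |ω|:

F(ω) = \frac{7 \pi \left(4 - 17 \left|{\omega}\right|\right) e^{- \frac{17 \left|{\omega}\right|}{4}}}{34}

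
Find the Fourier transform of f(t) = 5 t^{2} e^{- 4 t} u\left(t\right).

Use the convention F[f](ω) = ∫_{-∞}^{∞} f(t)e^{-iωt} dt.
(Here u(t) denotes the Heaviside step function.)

F(ω) = \frac{10}{\left(i \omega + 4\right)^{3}}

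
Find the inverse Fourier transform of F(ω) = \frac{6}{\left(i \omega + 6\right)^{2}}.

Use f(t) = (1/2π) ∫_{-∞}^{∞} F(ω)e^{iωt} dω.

f(t) = 6 t e^{- 6 t} u\left(t\right)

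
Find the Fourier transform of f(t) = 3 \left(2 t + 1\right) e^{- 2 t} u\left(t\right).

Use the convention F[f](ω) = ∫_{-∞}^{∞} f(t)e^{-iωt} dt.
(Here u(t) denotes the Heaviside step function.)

F(ω) = \frac{3 \left(- i \omega - 4\right)}{\omega^{2} - 4 i \omega - 4}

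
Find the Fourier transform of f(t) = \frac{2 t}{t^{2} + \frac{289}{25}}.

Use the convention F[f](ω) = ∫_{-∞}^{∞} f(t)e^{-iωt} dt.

F(ω) = - 2 i \pi e^{- \frac{17 \left|{\omega}\right|}{5}} \operatorname{sign}{\left(\omega \right)}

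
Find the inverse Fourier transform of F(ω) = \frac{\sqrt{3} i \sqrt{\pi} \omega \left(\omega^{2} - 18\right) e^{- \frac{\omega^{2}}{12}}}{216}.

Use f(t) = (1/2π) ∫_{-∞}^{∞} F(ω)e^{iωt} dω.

f(t) = 3 t^{3} e^{- 3 t^{2}}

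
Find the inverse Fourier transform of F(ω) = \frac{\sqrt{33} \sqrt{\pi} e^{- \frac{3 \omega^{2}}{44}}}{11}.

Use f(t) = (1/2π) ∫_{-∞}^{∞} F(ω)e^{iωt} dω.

f(t) = e^{- \frac{11 t^{2}}{3}}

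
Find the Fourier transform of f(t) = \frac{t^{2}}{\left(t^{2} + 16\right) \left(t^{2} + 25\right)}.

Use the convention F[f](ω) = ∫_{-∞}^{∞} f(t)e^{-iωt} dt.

F(ω) = \frac{\pi \left(5 - 4 e^{\left|{\omega}\right|}\right) e^{- 5 \left|{\omega}\right|}}{9}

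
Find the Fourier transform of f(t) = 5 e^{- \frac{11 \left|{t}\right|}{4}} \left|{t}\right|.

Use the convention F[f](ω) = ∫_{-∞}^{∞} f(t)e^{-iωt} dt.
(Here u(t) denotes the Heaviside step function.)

F(ω) = \frac{160 \left(121 - 16 \omega^{2}\right)}{\left(16 \omega^{2} + 121\right)^{2}}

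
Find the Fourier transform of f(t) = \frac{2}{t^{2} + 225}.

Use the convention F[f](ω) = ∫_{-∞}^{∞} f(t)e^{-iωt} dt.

F(ω) = \frac{2 \pi e^{- 15 \left|{\omega}\right|}}{15}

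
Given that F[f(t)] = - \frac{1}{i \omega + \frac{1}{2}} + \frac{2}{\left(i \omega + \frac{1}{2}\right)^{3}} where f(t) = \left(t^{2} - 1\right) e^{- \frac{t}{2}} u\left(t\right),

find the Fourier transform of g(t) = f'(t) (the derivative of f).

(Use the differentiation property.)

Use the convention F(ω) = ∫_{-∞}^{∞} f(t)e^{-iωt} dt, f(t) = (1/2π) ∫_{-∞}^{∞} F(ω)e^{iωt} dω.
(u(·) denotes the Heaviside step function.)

F[g](ω) = \frac{2 i \omega \left(16 i \omega - \left(2 i \omega + 1\right)^{3} + 8\right)}{\left(2 i \omega + 1\right)^{4}}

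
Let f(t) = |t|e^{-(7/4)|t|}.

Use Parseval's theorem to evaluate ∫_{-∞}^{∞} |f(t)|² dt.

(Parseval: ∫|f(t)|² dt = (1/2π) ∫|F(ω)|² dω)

∫|f(t)|² dt = \frac{32}{343}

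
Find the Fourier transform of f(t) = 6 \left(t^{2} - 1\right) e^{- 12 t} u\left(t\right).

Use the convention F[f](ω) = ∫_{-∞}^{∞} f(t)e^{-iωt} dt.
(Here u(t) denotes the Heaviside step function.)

F(ω) = \frac{6 \left(2 i \omega - \left(i \omega + 12\right)^{3} + 24\right)}{\left(i \omega + 12\right)^{4}}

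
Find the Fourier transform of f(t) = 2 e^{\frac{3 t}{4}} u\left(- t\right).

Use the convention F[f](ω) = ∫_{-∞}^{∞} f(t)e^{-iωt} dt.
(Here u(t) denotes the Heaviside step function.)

F(ω) = - \frac{8}{4 i \omega - 3}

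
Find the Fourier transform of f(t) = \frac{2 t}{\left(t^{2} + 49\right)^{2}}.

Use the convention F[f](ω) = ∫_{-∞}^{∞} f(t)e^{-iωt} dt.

F(ω) = - \frac{i \pi \omega e^{- 7 \left|{\omega}\right|}}{7}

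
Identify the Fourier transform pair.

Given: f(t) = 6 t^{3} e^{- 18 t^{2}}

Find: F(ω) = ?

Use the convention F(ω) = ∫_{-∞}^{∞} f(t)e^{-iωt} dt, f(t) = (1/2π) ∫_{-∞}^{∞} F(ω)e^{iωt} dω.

F(ω) = \frac{\sqrt{2} i \sqrt{\pi} \omega \left(\omega^{2} - 108\right) e^{- \frac{\omega^{2}}{72}}}{46656}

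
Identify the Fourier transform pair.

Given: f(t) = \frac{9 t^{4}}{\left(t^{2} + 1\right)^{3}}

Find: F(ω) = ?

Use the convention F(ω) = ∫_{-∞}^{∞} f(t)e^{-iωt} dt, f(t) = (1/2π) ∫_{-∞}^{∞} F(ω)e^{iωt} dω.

F(ω) = \frac{9 \pi \left(\omega^{2} - 5 \left|{\omega}\right| + 3\right) e^{- \left|{\omega}\right|}}{8}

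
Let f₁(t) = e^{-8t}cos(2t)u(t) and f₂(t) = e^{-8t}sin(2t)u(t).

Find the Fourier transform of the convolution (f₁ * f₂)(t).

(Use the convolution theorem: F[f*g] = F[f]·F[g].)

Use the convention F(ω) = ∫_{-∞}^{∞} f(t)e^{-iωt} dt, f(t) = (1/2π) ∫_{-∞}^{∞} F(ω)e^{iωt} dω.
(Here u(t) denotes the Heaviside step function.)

F[f₁*f₂](ω) = \frac{2 \left(i \omega + 8\right)}{\left(\left(i \omega + 8\right)^{2} + 4\right)^{2}}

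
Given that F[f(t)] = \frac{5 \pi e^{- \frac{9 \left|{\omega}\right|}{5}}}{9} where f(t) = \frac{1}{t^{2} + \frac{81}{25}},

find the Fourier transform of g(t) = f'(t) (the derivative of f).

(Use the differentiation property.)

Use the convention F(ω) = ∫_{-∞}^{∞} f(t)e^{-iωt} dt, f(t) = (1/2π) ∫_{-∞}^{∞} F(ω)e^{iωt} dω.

F[g](ω) = \frac{5 i \pi \omega e^{- \frac{9 \left|{\omega}\right|}{5}}}{9}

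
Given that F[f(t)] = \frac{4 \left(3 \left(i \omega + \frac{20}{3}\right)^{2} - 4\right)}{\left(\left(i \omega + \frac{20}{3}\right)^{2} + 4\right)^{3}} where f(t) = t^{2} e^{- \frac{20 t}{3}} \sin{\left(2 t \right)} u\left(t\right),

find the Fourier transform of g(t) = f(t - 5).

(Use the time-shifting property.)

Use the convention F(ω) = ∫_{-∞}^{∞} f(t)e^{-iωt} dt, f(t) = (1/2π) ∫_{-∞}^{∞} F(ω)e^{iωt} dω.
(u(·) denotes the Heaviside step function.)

F[g](ω) = \frac{972 \left(\left(3 i \omega + 20\right)^{2} - 12\right) e^{- 5 i \omega}}{\left(\left(3 i \omega + 20\right)^{2} + 36\right)^{3}}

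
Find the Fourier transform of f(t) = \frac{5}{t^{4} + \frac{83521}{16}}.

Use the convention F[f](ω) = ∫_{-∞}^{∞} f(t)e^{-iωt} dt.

F(ω) = \frac{40 \pi e^{- \frac{17 \sqrt{2} \left|{\omega}\right|}{4}} \sin{\left(\frac{17 \sqrt{2} \left|{\omega}\right|}{4} + \frac{\pi}{4} \right)}}{4913}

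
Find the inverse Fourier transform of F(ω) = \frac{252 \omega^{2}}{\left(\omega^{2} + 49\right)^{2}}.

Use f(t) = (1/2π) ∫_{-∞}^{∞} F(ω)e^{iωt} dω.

f(t) = 9 \left(1 - 7 \left|{t}\right|\right) e^{- 7 \left|{t}\right|}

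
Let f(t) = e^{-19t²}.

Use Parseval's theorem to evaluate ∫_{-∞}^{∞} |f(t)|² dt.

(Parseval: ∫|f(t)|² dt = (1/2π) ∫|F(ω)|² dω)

∫|f(t)|² dt = \frac{\sqrt{38} \sqrt{\pi}}{38}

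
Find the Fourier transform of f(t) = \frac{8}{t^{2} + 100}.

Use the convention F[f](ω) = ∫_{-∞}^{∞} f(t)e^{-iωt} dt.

F(ω) = \frac{4 \pi e^{- 10 \left|{\omega}\right|}}{5}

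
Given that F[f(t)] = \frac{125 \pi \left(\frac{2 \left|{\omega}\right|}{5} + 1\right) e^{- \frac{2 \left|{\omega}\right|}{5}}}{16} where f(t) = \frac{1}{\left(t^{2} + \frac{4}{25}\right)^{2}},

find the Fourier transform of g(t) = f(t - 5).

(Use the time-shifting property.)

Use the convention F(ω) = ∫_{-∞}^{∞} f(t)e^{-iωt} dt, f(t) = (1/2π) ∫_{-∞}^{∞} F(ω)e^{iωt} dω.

F[g](ω) = \frac{25 \pi \left(2 \left|{\omega}\right| + 5\right) e^{- 5 i \omega - \frac{2 \left|{\omega}\right|}{5}}}{16}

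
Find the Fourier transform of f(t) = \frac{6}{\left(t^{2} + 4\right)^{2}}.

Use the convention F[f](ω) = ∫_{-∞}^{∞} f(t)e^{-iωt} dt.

F(ω) = \frac{3 \pi \left(2 \left|{\omega}\right| + 1\right) e^{- 2 \left|{\omega}\right|}}{8}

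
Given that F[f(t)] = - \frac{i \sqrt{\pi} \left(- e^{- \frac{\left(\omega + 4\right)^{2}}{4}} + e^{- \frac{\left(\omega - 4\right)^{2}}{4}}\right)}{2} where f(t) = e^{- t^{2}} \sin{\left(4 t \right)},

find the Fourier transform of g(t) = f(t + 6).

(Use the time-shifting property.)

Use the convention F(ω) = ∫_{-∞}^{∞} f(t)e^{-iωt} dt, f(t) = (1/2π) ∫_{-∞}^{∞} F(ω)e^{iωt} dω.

F[g](ω) = \frac{i \sqrt{\pi} \left(1 - e^{4 \omega}\right) e^{- \frac{\omega^{2}}{4} - 2 \omega + 6 i \omega - 4}}{2}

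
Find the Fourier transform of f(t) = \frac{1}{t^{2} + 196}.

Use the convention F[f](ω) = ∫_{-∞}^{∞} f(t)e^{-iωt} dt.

F(ω) = \frac{\pi e^{- 14 \left|{\omega}\right|}}{14}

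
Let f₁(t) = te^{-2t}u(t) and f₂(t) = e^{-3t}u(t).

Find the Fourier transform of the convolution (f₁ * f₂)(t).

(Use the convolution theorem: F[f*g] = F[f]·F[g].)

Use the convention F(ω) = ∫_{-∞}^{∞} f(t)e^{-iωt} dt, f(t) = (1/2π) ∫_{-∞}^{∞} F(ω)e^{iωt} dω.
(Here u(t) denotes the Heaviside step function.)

F[f₁*f₂](ω) = \frac{1}{\left(i \omega + 2\right)^{2} \left(i \omega + 3\right)}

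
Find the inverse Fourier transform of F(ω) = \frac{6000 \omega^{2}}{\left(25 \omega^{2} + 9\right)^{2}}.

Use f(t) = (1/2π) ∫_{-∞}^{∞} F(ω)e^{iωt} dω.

f(t) = 4 \left(1 - \frac{3 \left|{t}\right|}{5}\right) e^{- \frac{3 \left|{t}\right|}{5}}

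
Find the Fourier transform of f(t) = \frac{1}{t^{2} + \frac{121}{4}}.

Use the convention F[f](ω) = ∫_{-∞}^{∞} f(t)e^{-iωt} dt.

F(ω) = \frac{2 \pi e^{- \frac{11 \left|{\omega}\right|}{2}}}{11}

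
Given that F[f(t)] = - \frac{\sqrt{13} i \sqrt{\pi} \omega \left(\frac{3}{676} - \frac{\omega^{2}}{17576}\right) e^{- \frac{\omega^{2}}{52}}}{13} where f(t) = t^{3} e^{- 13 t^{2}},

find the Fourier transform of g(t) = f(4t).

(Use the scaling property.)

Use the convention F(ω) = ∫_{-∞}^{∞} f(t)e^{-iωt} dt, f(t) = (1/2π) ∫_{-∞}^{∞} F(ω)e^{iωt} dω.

F[g](ω) = \frac{\sqrt{13} i \sqrt{\pi} \omega \left(\omega^{2} - 1248\right) e^{- \frac{\omega^{2}}{832}}}{58492928}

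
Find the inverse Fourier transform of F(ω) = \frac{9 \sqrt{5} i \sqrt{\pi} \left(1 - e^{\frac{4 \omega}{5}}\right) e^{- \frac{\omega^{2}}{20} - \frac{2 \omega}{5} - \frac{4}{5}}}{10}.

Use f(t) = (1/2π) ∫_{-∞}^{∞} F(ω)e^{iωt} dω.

f(t) = 9 e^{- 5 t^{2}} \sin{\left(4 t \right)}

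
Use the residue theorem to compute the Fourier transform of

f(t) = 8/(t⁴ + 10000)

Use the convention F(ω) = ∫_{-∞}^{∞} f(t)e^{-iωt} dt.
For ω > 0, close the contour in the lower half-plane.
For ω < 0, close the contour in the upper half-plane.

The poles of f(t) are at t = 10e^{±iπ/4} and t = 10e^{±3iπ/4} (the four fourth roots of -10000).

Let g(z) = f(z)e^{-iωz}; for large |z| the factor e^{-iωz} decays in the lower half-plane when ω > 0 and in the upper half-plane when ω < 0.

Case ω > 0 (lower half-plane, clockwise contour ⇒ F(ω) = -2πi·ΣRes):
  Res_{z = - 5 \sqrt{2} - 5 \sqrt{2} i} g(z) = \frac{\sqrt{2} i \left(1 - i\right) e^{5 \sqrt{2} \omega \left(-1 + i\right)}}{1000}
  Res_{z = 5 \sqrt{2} - 5 \sqrt{2} i} g(z) = \frac{\sqrt{2} i \left(1 + i\right) e^{- 5 \sqrt{2} \omega \left(1 + i\right)}}{1000}
  F(ω) = -2πi·ΣRes = \frac{\sqrt{2} \pi \left(1 - i\right) \left(e^{10 \sqrt{2} i \omega} + i\right) e^{- 5 \sqrt{2} \omega \left(1 + i\right)}}{500} = \frac{\pi e^{- 5 \sqrt{2} \omega} \sin{\left(5 \sqrt{2} \omega + \frac{\pi}{4} \right)}}{125}

Case ω < 0 (upper half-plane, counterclockwise contour ⇒ F(ω) = +2πi·ΣRes):
  Res_{z = 5 \sqrt{2} + 5 \sqrt{2} i} g(z) = \frac{\sqrt{2} i \left(-1 + i\right) e^{5 \sqrt{2} \omega \left(1 - i\right)}}{1000}
  Res_{z = - 5 \sqrt{2} + 5 \sqrt{2} i} g(z) = \frac{\sqrt{2} \left(1 - i\right) e^{5 \sqrt{2} \omega \left(1 + i\right)}}{1000}
  F(ω) = 2πi·ΣRes = - \frac{\sqrt{2} i \pi \left(i \left(1 - i\right) e^{5 \sqrt{2} \omega \left(1 - i\right)} - \left(1 - i\right) e^{5 \sqrt{2} \omega \left(1 + i\right)}\right)}{500} = \frac{\pi e^{5 \sqrt{2} \omega} \cos{\left(5 \sqrt{2} \omega + \frac{\pi}{4} \right)}}{125}

Both cases combine into a single formula in |ω|:

F(ω) = \frac{\pi e^{- 5 \sqrt{2} \left|{\omega}\right|} \sin{\left(5 \sqrt{2} \left|{\omega}\right| + \frac{\pi}{4} \right)}}{125}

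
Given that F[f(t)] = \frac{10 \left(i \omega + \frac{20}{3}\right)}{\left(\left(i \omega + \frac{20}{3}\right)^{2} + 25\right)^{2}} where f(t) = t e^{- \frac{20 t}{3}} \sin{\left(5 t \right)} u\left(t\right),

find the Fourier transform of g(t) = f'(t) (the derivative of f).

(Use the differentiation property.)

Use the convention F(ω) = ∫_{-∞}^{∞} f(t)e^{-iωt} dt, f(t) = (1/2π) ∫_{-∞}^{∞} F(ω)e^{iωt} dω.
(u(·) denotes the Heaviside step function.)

F[g](ω) = \frac{270 i \omega \left(3 i \omega + 20\right)}{\left(\left(3 i \omega + 20\right)^{2} + 225\right)^{2}}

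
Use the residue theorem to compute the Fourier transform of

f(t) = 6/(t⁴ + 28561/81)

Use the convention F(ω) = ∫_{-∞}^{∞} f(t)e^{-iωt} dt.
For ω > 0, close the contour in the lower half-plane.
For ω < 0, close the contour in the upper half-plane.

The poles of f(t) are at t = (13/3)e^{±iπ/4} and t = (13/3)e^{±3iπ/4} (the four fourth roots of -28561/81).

Let g(z) = f(z)e^{-iωz}; for large |z| the factor e^{-iωz} decays in the lower half-plane when ω > 0 and in the upper half-plane when ω < 0.

Case ω > 0 (lower half-plane, clockwise contour ⇒ F(ω) = -2πi·ΣRes):
  Res_{z = - \frac{13 \sqrt{2}}{6} - \frac{13 \sqrt{2} i}{6}} g(z) = \frac{81 \sqrt{2} i \left(1 - i\right) e^{\frac{13 \sqrt{2} \omega \left(-1 + i\right)}{6}}}{8788}
  Res_{z = \frac{13 \sqrt{2}}{6} - \frac{13 \sqrt{2} i}{6}} g(z) = \frac{81 \sqrt{2} i \left(1 + i\right) e^{- \frac{13 \sqrt{2} \omega \left(1 + i\right)}{6}}}{8788}
  F(ω) = -2πi·ΣRes = \frac{81 \sqrt{2} \pi \left(1 - i\right) \left(e^{\frac{13 \sqrt{2} i \omega}{3}} + i\right) e^{- \frac{13 \sqrt{2} \omega \left(1 + i\right)}{6}}}{4394} = \frac{162 \pi e^{- \frac{13 \sqrt{2} \omega}{6}} \sin{\left(\frac{13 \sqrt{2} \omega}{6} + \frac{\pi}{4} \right)}}{2197}

Case ω < 0 (upper half-plane, counterclockwise contour ⇒ F(ω) = +2πi·ΣRes):
  Res_{z = \frac{13 \sqrt{2}}{6} + \frac{13 \sqrt{2} i}{6}} g(z) = \frac{81 \sqrt{2} i \left(-1 + i\right) e^{\frac{13 \sqrt{2} \omega \left(1 - i\right)}{6}}}{8788}
  Res_{z = - \frac{13 \sqrt{2}}{6} + \frac{13 \sqrt{2} i}{6}} g(z) = \frac{81 \sqrt{2} \left(1 - i\right) e^{\frac{13 \sqrt{2} \omega \left(1 + i\right)}{6}}}{8788}
  F(ω) = 2πi·ΣRes = - \frac{81 \sqrt{2} i \pi \left(i \left(1 - i\right) e^{\frac{13 \sqrt{2} \omega \left(1 - i\right)}{6}} - \left(1 - i\right) e^{\frac{13 \sqrt{2} \omega \left(1 + i\right)}{6}}\right)}{4394} = \frac{162 \pi e^{\frac{13 \sqrt{2} \omega}{6}} \cos{\left(\frac{13 \sqrt{2} \omega}{6} + \frac{\pi}{4} \right)}}{2197}

Both cases combine into a single formula in |ω|:

F(ω) = \frac{162 \pi e^{- \frac{13 \sqrt{2} \left|{\omega}\right|}{6}} \sin{\left(\frac{13 \sqrt{2} \left|{\omega}\right|}{6} + \frac{\pi}{4} \right)}}{2197}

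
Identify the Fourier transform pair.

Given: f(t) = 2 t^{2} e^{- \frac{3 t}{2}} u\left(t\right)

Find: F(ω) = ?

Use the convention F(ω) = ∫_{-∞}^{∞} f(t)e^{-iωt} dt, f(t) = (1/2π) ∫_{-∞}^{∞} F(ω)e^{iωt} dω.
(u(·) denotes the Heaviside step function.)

F(ω) = \frac{32}{\left(2 i \omega + 3\right)^{3}}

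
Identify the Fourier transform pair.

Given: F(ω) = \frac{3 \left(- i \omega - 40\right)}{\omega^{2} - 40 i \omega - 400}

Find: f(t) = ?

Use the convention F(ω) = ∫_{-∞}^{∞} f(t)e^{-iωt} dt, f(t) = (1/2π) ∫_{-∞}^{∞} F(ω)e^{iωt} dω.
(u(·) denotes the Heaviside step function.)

f(t) = 3 \left(20 t + 1\right) e^{- 20 t} u\left(t\right)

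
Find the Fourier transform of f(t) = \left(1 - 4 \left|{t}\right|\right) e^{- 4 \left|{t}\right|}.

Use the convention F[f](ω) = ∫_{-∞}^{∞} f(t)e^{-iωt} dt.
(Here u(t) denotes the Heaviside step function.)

F(ω) = \frac{16 \omega^{2}}{\left(\omega^{2} + 16\right)^{2}}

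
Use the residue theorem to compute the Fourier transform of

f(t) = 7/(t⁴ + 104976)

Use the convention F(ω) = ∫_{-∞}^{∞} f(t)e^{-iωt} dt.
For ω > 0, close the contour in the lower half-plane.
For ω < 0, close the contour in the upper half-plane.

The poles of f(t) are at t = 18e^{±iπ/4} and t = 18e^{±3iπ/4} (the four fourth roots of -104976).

Let g(z) = f(z)e^{-iωz}; for large |z| the factor e^{-iωz} decays in the lower half-plane when ω > 0 and in the upper half-plane when ω < 0.

Case ω > 0 (lower half-plane, clockwise contour ⇒ F(ω) = -2πi·ΣRes):
  Res_{z = - 9 \sqrt{2} - 9 \sqrt{2} i} g(z) = \frac{7 \sqrt{2} i \left(1 - i\right) e^{9 \sqrt{2} \omega \left(-1 + i\right)}}{46656}
  Res_{z = 9 \sqrt{2} - 9 \sqrt{2} i} g(z) = \frac{7 \sqrt{2} i \left(1 + i\right) e^{- 9 \sqrt{2} \omega \left(1 + i\right)}}{46656}
  F(ω) = -2πi·ΣRes = \frac{7 \sqrt{2} \pi \left(1 - i\right) \left(e^{18 \sqrt{2} i \omega} + i\right) e^{- 9 \sqrt{2} \omega \left(1 + i\right)}}{23328} = \frac{7 \pi e^{- 9 \sqrt{2} \omega} \sin{\left(9 \sqrt{2} \omega + \frac{\pi}{4} \right)}}{5832}

Case ω < 0 (upper half-plane, counterclockwise contour ⇒ F(ω) = +2πi·ΣRes):
  Res_{z = 9 \sqrt{2} + 9 \sqrt{2} i} g(z) = \frac{7 \sqrt{2} i \left(-1 + i\right) e^{9 \sqrt{2} \omega \left(1 - i\right)}}{46656}
  Res_{z = - 9 \sqrt{2} + 9 \sqrt{2} i} g(z) = \frac{7 \sqrt{2} \left(1 - i\right) e^{9 \sqrt{2} \omega \left(1 + i\right)}}{46656}
  F(ω) = 2πi·ΣRes = - \frac{7 \sqrt{2} i \pi \left(i \left(1 - i\right) e^{9 \sqrt{2} \omega \left(1 - i\right)} - \left(1 - i\right) e^{9 \sqrt{2} \omega \left(1 + i\right)}\right)}{23328} = \frac{7 \pi e^{9 \sqrt{2} \omega} \cos{\left(9 \sqrt{2} \omega + \frac{\pi}{4} \right)}}{5832}

Both cases combine into a single formula in |ω|:

F(ω) = \frac{7 \pi e^{- 9 \sqrt{2} \left|{\omega}\right|} \sin{\left(9 \sqrt{2} \left|{\omega}\right| + \frac{\pi}{4} \right)}}{5832}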